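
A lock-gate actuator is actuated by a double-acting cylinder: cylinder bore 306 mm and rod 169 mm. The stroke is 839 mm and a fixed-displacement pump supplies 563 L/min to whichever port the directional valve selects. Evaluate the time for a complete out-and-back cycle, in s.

t ≈ 11.1 s

Cap-side area A_cap = π/4 × (306 mm)² = 73540 mm^2
Rod-side annular area A_ann = π/4 × (306² − 169²) = 51110 mm^2
t_ext = A_cap·L/Q = 6.576 s
t_ret = A_ann·L/Q = 4.570 s
t_cycle = t_ext + t_ret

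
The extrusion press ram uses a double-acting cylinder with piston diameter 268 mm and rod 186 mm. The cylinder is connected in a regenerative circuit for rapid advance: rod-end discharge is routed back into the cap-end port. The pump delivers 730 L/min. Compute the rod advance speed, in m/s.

In regeneration the rod-end outflow joins the pump flow into the cap end, so the net volume the pump must supply per unit advance equals the rod cross-section area.
Rod cross-section A_rod = π/4 × (186 mm)² = 27170 mm^2
v = Q_pump / A_rod

v ≈ 0.448 m/s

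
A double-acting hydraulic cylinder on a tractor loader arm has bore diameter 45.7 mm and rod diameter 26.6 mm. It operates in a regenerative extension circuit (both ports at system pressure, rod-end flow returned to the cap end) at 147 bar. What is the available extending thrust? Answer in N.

With equal pressure on both faces, forces on the annular region cancel; the net push is pressure × rod cross-section.
Rod cross-section A_rod = π/4 × (26.6 mm)² = 555.7 mm^2
F = P × A_rod

F ≈ 8170 N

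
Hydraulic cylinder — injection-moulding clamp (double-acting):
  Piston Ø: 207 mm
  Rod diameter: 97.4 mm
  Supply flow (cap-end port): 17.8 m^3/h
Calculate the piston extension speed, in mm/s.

v ≈ 147 mm/s

Cap-side area A_cap = π/4 × (207 mm)² = 33650 mm^2
v = Q / A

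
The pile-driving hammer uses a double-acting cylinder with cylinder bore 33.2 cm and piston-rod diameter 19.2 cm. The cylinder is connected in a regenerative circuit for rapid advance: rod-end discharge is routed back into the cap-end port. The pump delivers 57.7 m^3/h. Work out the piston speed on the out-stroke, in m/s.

In regeneration the rod-end outflow joins the pump flow into the cap end, so the net volume the pump must supply per unit advance equals the rod cross-section area.
Rod cross-section A_rod = π/4 × (19.2 cm)² = 289.5 cm^2
v = Q_pump / A_rod

v ≈ 0.554 m/s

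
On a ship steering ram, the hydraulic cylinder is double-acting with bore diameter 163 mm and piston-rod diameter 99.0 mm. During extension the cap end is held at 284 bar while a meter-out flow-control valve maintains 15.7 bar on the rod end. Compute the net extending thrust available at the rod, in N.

Cap-side area A_cap = π/4 × (163 mm)² = 20870 mm^2
Rod-side annular area A_ann = π/4 × (163² − 99.0²) = 13170 mm^2
Net thrust = P_cap·A_cap − P_rod·A_ann = 5.926e5 N − 20680 N

F ≈ 5.72e5 N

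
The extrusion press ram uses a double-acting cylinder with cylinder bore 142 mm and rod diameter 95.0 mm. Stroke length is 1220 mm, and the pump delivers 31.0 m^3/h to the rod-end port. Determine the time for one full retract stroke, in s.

t ≈ 1.24 s

Rod-side annular area A_ann = π/4 × (142² − 95.0²) = 8749 mm^2
Swept volume V = A × L; t = V / Q = A·L / Q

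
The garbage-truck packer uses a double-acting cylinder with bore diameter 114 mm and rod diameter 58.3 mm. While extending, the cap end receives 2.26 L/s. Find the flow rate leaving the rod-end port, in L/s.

Q_out ≈ 1.67 L/s

Cap-side area A_cap = π/4 × (114 mm)² = 10210 mm^2
Rod-side annular area A_ann = π/4 × (114² − 58.3²) = 7538 mm^2
Piston speed v = Q_in/A_cap; rod-end outflow Q_out = v × A_ann = Q_in × A_ann/A_cap.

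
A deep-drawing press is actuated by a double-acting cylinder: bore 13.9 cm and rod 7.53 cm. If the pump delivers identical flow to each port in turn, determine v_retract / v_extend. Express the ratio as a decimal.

v_ret/v_ext ≈ 1.42

Cap-side area A_cap = π/4 × (13.9 cm)² = 151.7 cm^2
Rod-side annular area A_ann = π/4 × (13.9² − 7.53²) = 107.2 cm^2
For equal Q, v ∝ 1/A, so v_ret/v_ext = A_cap/A_ann.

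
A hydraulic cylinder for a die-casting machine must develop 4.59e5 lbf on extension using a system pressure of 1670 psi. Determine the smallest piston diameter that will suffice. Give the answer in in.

D ≈ 18.7 in

Extension force acts on the full piston face: F = P × (π/4)D².
D = √(4F / (πP)) = √(4 × 4.59e5 lbf / (π × 1670 psi))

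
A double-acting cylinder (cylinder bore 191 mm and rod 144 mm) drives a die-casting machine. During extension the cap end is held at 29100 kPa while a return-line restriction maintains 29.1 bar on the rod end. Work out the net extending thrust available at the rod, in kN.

Cap-side area A_cap = π/4 × (191 mm)² = 28650 mm^2
Rod-side annular area A_ann = π/4 × (191² − 144²) = 12370 mm^2
Net thrust = P_cap·A_cap − P_rod·A_ann = 833.8 kN − 35.99 kN

F ≈ 798 kN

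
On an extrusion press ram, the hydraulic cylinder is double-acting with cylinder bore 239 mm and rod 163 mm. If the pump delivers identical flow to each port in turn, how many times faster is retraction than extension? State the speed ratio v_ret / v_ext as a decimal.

Cap-side area A_cap = π/4 × (239 mm)² = 44860 mm^2
Rod-side annular area A_ann = π/4 × (239² − 163²) = 24000 mm^2
For equal Q, v ∝ 1/A, so v_ret/v_ext = A_cap/A_ann.

v_ret/v_ext ≈ 1.87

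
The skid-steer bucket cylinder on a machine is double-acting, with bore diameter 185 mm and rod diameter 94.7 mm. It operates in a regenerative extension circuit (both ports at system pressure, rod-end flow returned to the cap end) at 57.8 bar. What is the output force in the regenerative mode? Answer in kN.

F ≈ 40.7 kN

With equal pressure on both faces, forces on the annular region cancel; the net push is pressure × rod cross-section.
Rod cross-section A_rod = π/4 × (94.7 mm)² = 7044 mm^2
F = P × A_rod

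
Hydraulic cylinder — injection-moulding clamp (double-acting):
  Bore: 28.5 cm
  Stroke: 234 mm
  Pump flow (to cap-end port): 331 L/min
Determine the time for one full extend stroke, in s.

Cap-side area A_cap = π/4 × (28.5 cm)² = 637.9 cm^2
Swept volume V = A × L; t = V / Q = A·L / Q

t ≈ 2.71 s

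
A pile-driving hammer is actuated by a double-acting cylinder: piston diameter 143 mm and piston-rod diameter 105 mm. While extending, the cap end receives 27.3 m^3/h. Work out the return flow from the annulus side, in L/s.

Q_out ≈ 3.49 L/s

Cap-side area A_cap = π/4 × (143 mm)² = 16060 mm^2
Rod-side annular area A_ann = π/4 × (143² − 105²) = 7402 mm^2
Piston speed v = Q_in/A_cap; rod-end outflow Q_out = v × A_ann = Q_in × A_ann/A_cap.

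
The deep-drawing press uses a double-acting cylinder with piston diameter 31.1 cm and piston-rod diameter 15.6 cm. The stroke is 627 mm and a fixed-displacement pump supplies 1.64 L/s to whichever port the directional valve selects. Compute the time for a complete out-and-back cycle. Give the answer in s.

t ≈ 50.8 s

Cap-side area A_cap = π/4 × (31.1 cm)² = 759.6 cm^2
Rod-side annular area A_ann = π/4 × (31.1² − 15.6²) = 568.5 cm^2
t_ext = A_cap·L/Q = 29.04 s
t_ret = A_ann·L/Q = 21.74 s
t_cycle = t_ext + t_ret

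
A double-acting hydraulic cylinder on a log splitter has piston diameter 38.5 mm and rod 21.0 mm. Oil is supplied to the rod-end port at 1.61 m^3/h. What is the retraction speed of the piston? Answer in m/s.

v ≈ 0.547 m/s

Rod-side annular area A_ann = π/4 × (38.5² − 21.0²) = 817.8 mm^2
Flow into the rod-end port fills the annular volume.
v = Q / A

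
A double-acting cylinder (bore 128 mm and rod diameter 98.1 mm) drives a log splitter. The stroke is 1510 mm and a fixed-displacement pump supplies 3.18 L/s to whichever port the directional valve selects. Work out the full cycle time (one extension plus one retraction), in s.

t ≈ 8.63 s

Cap-side area A_cap = π/4 × (128 mm)² = 12870 mm^2
Rod-side annular area A_ann = π/4 × (128² − 98.1²) = 5310 mm^2
t_ext = A_cap·L/Q = 6.110 s
t_ret = A_ann·L/Q = 2.521 s
t_cycle = t_ext + t_ret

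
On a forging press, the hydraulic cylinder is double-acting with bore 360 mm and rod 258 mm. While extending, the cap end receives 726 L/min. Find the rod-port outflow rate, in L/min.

Cap-side area A_cap = π/4 × (360 mm)² = 1.018e5 mm^2
Rod-side annular area A_ann = π/4 × (360² − 258²) = 49510 mm^2
Piston speed v = Q_in/A_cap; rod-end outflow Q_out = v × A_ann = Q_in × A_ann/A_cap.

Q_out ≈ 353 L/min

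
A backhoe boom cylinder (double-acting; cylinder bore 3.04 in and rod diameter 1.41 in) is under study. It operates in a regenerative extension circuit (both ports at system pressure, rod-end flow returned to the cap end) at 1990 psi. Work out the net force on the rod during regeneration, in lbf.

F ≈ 3110 lbf

With equal pressure on both faces, forces on the annular region cancel; the net push is pressure × rod cross-section.
Rod cross-section A_rod = π/4 × (1.41 in)² = 1.561 in^2
F = P × A_rod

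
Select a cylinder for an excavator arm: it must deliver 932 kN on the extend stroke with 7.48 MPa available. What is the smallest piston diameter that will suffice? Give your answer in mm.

D ≈ 398 mm

Extension force acts on the full piston face: F = P × (π/4)D².
D = √(4F / (πP)) = √(4 × 932 kN / (π × 7.48 MPa))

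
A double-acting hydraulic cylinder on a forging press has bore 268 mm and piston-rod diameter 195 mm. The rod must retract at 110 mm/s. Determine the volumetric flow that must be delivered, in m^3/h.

Rod-side annular area A_ann = π/4 × (268² − 195²) = 26550 mm^2
Q = A × v

Q ≈ 10.5 m^3/h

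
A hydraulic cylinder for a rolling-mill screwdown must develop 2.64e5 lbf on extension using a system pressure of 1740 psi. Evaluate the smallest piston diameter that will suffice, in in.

Extension force acts on the full piston face: F = P × (π/4)D².
D = √(4F / (πP)) = √(4 × 2.64e5 lbf / (π × 1740 psi))

D ≈ 13.9 in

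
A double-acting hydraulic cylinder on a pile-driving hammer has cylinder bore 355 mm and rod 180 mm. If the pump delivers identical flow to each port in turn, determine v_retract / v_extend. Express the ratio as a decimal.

Cap-side area A_cap = π/4 × (355 mm)² = 98980 mm^2
Rod-side annular area A_ann = π/4 × (355² − 180²) = 73530 mm^2
For equal Q, v ∝ 1/A, so v_ret/v_ext = A_cap/A_ann.

v_ret/v_ext ≈ 1.35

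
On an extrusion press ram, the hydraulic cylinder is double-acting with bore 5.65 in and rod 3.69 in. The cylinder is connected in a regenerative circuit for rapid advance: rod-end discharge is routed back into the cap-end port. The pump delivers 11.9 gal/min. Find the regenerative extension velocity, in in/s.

v ≈ 4.28 in/s

In regeneration the rod-end outflow joins the pump flow into the cap end, so the net volume the pump must supply per unit advance equals the rod cross-section area.
Rod cross-section A_rod = π/4 × (3.69 in)² = 10.69 in^2
v = Q_pump / A_rod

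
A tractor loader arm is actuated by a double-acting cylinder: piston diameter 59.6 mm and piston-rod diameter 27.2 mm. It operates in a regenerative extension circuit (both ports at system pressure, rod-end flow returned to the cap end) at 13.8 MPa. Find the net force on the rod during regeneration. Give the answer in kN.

F ≈ 8.02 kN

With equal pressure on both faces, forces on the annular region cancel; the net push is pressure × rod cross-section.
Rod cross-section A_rod = π/4 × (27.2 mm)² = 581.1 mm^2
F = P × A_rod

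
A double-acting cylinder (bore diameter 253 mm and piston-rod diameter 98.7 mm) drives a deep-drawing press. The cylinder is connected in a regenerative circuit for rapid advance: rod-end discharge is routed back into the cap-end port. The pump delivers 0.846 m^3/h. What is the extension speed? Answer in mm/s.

In regeneration the rod-end outflow joins the pump flow into the cap end, so the net volume the pump must supply per unit advance equals the rod cross-section area.
Rod cross-section A_rod = π/4 × (98.7 mm)² = 7651 mm^2
v = Q_pump / A_rod

v ≈ 30.7 mm/s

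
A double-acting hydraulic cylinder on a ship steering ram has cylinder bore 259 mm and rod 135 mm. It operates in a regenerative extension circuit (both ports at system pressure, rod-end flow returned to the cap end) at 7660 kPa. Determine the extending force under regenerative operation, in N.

F ≈ 1.10e5 N

With equal pressure on both faces, forces on the annular region cancel; the net push is pressure × rod cross-section.
Rod cross-section A_rod = π/4 × (135 mm)² = 14310 mm^2
F = P × A_rod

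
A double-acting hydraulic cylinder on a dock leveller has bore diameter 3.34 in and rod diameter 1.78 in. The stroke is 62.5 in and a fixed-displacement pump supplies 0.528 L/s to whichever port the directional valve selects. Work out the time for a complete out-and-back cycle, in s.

t ≈ 29.2 s

Cap-side area A_cap = π/4 × (3.34 in)² = 8.762 in^2
Rod-side annular area A_ann = π/4 × (3.34² − 1.78²) = 6.273 in^2
t_ext = A_cap·L/Q = 17.00 s
t_ret = A_ann·L/Q = 12.17 s
t_cycle = t_ext + t_ret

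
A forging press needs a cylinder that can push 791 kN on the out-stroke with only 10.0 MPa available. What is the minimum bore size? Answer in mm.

D ≈ 317 mm

Extension force acts on the full piston face: F = P × (π/4)D².
D = √(4F / (πP)) = √(4 × 791 kN / (π × 10.0 MPa))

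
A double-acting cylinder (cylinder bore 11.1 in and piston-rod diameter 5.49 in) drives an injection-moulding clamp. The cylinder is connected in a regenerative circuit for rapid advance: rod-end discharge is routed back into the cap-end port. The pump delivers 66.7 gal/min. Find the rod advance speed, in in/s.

In regeneration the rod-end outflow joins the pump flow into the cap end, so the net volume the pump must supply per unit advance equals the rod cross-section area.
Rod cross-section A_rod = π/4 × (5.49 in)² = 23.67 in^2
v = Q_pump / A_rod

v ≈ 10.8 in/s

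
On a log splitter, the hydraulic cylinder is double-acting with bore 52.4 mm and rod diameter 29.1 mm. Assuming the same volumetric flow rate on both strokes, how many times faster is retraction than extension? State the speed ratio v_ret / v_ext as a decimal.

v_ret/v_ext ≈ 1.45

Cap-side area A_cap = π/4 × (52.4 mm)² = 2157 mm^2
Rod-side annular area A_ann = π/4 × (52.4² − 29.1²) = 1491 mm^2
For equal Q, v ∝ 1/A, so v_ret/v_ext = A_cap/A_ann.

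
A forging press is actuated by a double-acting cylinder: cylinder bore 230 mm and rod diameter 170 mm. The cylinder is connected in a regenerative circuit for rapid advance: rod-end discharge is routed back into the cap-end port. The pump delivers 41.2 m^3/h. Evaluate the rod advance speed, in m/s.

v ≈ 0.504 m/s

In regeneration the rod-end outflow joins the pump flow into the cap end, so the net volume the pump must supply per unit advance equals the rod cross-section area.
Rod cross-section A_rod = π/4 × (170 mm)² = 22700 mm^2
v = Q_pump / A_rod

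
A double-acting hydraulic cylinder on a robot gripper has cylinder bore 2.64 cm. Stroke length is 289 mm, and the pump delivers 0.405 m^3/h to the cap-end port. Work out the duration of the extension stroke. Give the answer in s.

Cap-side area A_cap = π/4 × (2.64 cm)² = 5.474 cm^2
Swept volume V = A × L; t = V / Q = A·L / Q

t ≈ 1.41 s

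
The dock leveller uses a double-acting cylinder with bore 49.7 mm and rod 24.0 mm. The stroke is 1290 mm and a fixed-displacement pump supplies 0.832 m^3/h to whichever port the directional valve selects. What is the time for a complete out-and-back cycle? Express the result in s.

t ≈ 19.1 s

Cap-side area A_cap = π/4 × (49.7 mm)² = 1940 mm^2
Rod-side annular area A_ann = π/4 × (49.7² − 24.0²) = 1488 mm^2
t_ext = A_cap·L/Q = 10.83 s
t_ret = A_ann·L/Q = 8.303 s
t_cycle = t_ext + t_ret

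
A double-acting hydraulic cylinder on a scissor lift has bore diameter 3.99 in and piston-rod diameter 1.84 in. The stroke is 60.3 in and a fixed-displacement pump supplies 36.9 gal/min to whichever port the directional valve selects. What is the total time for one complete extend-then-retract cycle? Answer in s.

t ≈ 9.49 s

Cap-side area A_cap = π/4 × (3.99 in)² = 12.50 in^2
Rod-side annular area A_ann = π/4 × (3.99² − 1.84²) = 9.845 in^2
t_ext = A_cap·L/Q = 5.307 s
t_ret = A_ann·L/Q = 4.179 s
t_cycle = t_ext + t_ret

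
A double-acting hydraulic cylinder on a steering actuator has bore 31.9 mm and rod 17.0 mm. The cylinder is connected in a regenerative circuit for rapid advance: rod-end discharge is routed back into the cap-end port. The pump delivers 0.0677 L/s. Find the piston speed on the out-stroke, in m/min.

v ≈ 17.9 m/min

In regeneration the rod-end outflow joins the pump flow into the cap end, so the net volume the pump must supply per unit advance equals the rod cross-section area.
Rod cross-section A_rod = π/4 × (17.0 mm)² = 227.0 mm^2
v = Q_pump / A_rod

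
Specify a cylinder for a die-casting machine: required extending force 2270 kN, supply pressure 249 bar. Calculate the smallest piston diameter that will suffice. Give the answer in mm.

D ≈ 341 mm

Extension force acts on the full piston face: F = P × (π/4)D².
D = √(4F / (πP)) = √(4 × 2270 kN / (π × 249 bar))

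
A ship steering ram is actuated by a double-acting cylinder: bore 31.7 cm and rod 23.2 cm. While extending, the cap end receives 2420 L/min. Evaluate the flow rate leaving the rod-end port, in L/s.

Cap-side area A_cap = π/4 × (31.7 cm)² = 789.2 cm^2
Rod-side annular area A_ann = π/4 × (31.7² − 23.2²) = 366.5 cm^2
Piston speed v = Q_in/A_cap; rod-end outflow Q_out = v × A_ann = Q_in × A_ann/A_cap.

Q_out ≈ 18.7 L/s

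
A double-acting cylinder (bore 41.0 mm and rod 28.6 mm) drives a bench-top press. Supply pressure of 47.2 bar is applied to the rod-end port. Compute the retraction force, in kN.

F ≈ 3.20 kN

Rod-side annular area A_ann = π/4 × (41.0² − 28.6²) = 677.8 mm^2
On retraction the pressure acts on the annular area (bore minus rod).
F = P × A_ann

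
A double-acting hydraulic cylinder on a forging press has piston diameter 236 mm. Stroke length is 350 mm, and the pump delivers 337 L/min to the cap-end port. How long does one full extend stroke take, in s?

Cap-side area A_cap = π/4 × (236 mm)² = 43740 mm^2
Swept volume V = A × L; t = V / Q = A·L / Q

t ≈ 2.73 s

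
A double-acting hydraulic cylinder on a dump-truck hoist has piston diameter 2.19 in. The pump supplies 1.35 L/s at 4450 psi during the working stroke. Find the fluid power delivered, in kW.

W ≈ 41.4 kW

Hydraulic power = P × Q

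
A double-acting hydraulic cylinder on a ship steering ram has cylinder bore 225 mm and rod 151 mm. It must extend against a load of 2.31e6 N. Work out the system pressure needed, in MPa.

Cap-side area A_cap = π/4 × (225 mm)² = 39760 mm^2
P = F / A = 2.31e6 N / A

P ≈ 58.1 MPa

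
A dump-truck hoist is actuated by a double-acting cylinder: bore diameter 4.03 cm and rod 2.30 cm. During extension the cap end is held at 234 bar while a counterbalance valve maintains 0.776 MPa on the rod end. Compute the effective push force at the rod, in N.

Cap-side area A_cap = π/4 × (4.03 cm)² = 12.76 cm^2
Rod-side annular area A_ann = π/4 × (4.03² − 2.30²) = 8.601 cm^2
Net thrust = P_cap·A_cap − P_rod·A_ann = 29850 N − 667.4 N

F ≈ 29200 N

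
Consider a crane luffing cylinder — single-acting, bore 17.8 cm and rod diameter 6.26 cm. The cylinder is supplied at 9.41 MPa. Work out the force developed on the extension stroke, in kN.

Cap-side area A_cap = π/4 × (17.8 cm)² = 248.8 cm^2
F = P × A_cap = 9.41 MPa × A_cap

F ≈ 234 kN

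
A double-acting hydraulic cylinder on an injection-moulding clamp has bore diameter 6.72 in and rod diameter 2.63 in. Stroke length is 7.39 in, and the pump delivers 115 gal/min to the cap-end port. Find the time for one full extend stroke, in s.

Cap-side area A_cap = π/4 × (6.72 in)² = 35.47 in^2
Swept volume V = A × L; t = V / Q = A·L / Q

t ≈ 0.592 s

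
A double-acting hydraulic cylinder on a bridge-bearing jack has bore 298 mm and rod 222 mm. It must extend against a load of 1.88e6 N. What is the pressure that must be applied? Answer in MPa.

P ≈ 27.0 MPa

Cap-side area A_cap = π/4 × (298 mm)² = 69750 mm^2
P = F / A = 1.88e6 N / A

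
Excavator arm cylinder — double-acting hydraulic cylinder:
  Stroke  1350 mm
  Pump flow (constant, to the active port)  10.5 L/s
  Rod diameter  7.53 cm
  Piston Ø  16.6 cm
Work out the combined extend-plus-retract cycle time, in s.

t ≈ 4.99 s

Cap-side area A_cap = π/4 × (16.6 cm)² = 216.4 cm^2
Rod-side annular area A_ann = π/4 × (16.6² − 7.53²) = 171.9 cm^2
t_ext = A_cap·L/Q = 2.783 s
t_ret = A_ann·L/Q = 2.210 s
t_cycle = t_ext + t_ret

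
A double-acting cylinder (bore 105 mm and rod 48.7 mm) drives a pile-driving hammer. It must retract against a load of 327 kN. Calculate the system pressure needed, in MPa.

P ≈ 48.1 MPa

Rod-side annular area A_ann = π/4 × (105² − 48.7²) = 6796 mm^2
Retraction: pressure acts on the annular area.
P = F / A = 327 kN / A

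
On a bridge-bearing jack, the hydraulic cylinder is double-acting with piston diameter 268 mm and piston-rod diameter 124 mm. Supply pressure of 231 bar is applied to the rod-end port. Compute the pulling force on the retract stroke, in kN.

F ≈ 1020 kN

Rod-side annular area A_ann = π/4 × (268² − 124²) = 44330 mm^2
On retraction the pressure acts on the annular area (bore minus rod).
F = P × A_ann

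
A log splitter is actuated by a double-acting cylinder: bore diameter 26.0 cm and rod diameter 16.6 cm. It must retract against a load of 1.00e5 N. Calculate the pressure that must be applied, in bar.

Rod-side annular area A_ann = π/4 × (26.0² − 16.6²) = 314.5 cm^2
Retraction: pressure acts on the annular area.
P = F / A = 1.00e5 N / A

P ≈ 31.8 bar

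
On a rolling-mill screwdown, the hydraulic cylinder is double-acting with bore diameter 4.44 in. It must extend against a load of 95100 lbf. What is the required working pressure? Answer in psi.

P ≈ 6140 psi

Cap-side area A_cap = π/4 × (4.44 in)² = 15.48 in^2
P = F / A = 95100 lbf / A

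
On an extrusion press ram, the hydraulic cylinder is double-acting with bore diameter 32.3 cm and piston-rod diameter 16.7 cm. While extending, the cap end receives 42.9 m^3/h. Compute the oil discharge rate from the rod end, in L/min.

Q_out ≈ 524 L/min

Cap-side area A_cap = π/4 × (32.3 cm)² = 819.4 cm^2
Rod-side annular area A_ann = π/4 × (32.3² − 16.7²) = 600.4 cm^2
Piston speed v = Q_in/A_cap; rod-end outflow Q_out = v × A_ann = Q_in × A_ann/A_cap.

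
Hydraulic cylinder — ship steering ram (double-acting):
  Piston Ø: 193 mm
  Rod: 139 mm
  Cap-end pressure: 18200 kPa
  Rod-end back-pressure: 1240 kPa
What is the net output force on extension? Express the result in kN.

F ≈ 515 kN

Cap-side area A_cap = π/4 × (193 mm)² = 29260 mm^2
Rod-side annular area A_ann = π/4 × (193² − 139²) = 14080 mm^2
Net thrust = P_cap·A_cap − P_rod·A_ann = 532.4 kN − 17.46 kN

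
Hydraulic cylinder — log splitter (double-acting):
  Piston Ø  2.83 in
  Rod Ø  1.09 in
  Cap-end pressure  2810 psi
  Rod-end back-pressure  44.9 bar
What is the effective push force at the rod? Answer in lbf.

F ≈ 14200 lbf

Cap-side area A_cap = π/4 × (2.83 in)² = 6.290 in^2
Rod-side annular area A_ann = π/4 × (2.83² − 1.09²) = 5.357 in^2
Net thrust = P_cap·A_cap − P_rod·A_ann = 17680 lbf − 3489 lbf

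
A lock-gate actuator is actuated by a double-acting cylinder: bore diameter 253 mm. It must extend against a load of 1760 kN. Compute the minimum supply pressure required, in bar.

P ≈ 350 bar

Cap-side area A_cap = π/4 × (253 mm)² = 50270 mm^2
P = F / A = 1760 kN / A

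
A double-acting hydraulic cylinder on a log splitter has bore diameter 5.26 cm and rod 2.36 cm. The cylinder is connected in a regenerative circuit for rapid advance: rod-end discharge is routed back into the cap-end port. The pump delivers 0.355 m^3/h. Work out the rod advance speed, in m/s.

In regeneration the rod-end outflow joins the pump flow into the cap end, so the net volume the pump must supply per unit advance equals the rod cross-section area.
Rod cross-section A_rod = π/4 × (2.36 cm)² = 4.374 cm^2
v = Q_pump / A_rod

v ≈ 0.225 m/s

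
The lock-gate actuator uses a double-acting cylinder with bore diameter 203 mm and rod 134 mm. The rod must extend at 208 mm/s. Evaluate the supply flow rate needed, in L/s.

Cap-side area A_cap = π/4 × (203 mm)² = 32370 mm^2
Q = A × v

Q ≈ 6.73 L/s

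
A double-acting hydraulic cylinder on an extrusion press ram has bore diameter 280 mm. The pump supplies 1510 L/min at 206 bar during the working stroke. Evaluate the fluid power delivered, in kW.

W ≈ 518 kW

Hydraulic power = P × Q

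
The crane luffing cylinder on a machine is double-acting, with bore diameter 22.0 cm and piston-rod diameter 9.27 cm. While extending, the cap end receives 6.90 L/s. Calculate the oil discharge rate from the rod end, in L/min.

Q_out ≈ 340 L/min

Cap-side area A_cap = π/4 × (22.0 cm)² = 380.1 cm^2
Rod-side annular area A_ann = π/4 × (22.0² − 9.27²) = 312.6 cm^2
Piston speed v = Q_in/A_cap; rod-end outflow Q_out = v × A_ann = Q_in × A_ann/A_cap.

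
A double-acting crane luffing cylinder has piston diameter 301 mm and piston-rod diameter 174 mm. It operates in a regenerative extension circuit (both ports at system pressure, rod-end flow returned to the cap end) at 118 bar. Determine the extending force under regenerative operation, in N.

F ≈ 2.81e5 N

With equal pressure on both faces, forces on the annular region cancel; the net push is pressure × rod cross-section.
Rod cross-section A_rod = π/4 × (174 mm)² = 23780 mm^2
F = P × A_rod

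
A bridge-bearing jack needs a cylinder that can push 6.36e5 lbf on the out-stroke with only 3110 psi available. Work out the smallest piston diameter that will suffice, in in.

D ≈ 16.1 in

Extension force acts on the full piston face: F = P × (π/4)D².
D = √(4F / (πP)) = √(4 × 6.36e5 lbf / (π × 3110 psi))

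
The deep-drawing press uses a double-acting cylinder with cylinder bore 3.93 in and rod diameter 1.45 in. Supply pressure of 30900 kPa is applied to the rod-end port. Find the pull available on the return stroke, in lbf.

F ≈ 47000 lbf

Rod-side annular area A_ann = π/4 × (3.93² − 1.45²) = 10.48 in^2
On retraction the pressure acts on the annular area (bore minus rod).
F = P × A_ann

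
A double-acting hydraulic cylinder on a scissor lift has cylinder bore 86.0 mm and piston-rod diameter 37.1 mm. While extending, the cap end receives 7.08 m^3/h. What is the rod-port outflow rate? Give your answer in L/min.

Q_out ≈ 96.0 L/min

Cap-side area A_cap = π/4 × (86.0 mm)² = 5809 mm^2
Rod-side annular area A_ann = π/4 × (86.0² − 37.1²) = 4728 mm^2
Piston speed v = Q_in/A_cap; rod-end outflow Q_out = v × A_ann = Q_in × A_ann/A_cap.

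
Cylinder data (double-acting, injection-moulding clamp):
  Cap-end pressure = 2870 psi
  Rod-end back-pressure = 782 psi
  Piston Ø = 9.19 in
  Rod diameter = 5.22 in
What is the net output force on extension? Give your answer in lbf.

Cap-side area A_cap = π/4 × (9.19 in)² = 66.33 in^2
Rod-side annular area A_ann = π/4 × (9.19² − 5.22²) = 44.93 in^2
Net thrust = P_cap·A_cap − P_rod·A_ann = 1.904e5 lbf − 35140 lbf

F ≈ 1.55e5 lbf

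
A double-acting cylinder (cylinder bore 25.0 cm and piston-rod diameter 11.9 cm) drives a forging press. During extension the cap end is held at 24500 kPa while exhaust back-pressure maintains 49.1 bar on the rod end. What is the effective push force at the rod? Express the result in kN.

Cap-side area A_cap = π/4 × (25.0 cm)² = 490.9 cm^2
Rod-side annular area A_ann = π/4 × (25.0² − 11.9²) = 379.7 cm^2
Net thrust = P_cap·A_cap − P_rod·A_ann = 1203 kN − 186.4 kN

F ≈ 1020 kN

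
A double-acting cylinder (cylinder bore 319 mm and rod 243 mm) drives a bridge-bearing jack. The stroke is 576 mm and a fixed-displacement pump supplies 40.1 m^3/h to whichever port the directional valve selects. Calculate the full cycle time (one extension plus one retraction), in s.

Cap-side area A_cap = π/4 × (319 mm)² = 79920 mm^2
Rod-side annular area A_ann = π/4 × (319² − 243²) = 33550 mm^2
t_ext = A_cap·L/Q = 4.133 s
t_ret = A_ann·L/Q = 1.735 s
t_cycle = t_ext + t_ret

t ≈ 5.87 s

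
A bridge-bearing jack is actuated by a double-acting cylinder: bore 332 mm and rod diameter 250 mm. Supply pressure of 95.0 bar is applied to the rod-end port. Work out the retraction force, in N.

Rod-side annular area A_ann = π/4 × (332² − 250²) = 37480 mm^2
On retraction the pressure acts on the annular area (bore minus rod).
F = P × A_ann

F ≈ 3.56e5 N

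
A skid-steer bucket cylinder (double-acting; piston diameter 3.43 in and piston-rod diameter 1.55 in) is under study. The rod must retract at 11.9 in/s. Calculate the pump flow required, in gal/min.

Q ≈ 22.7 gal/min

Rod-side annular area A_ann = π/4 × (3.43² − 1.55²) = 7.353 in^2
Q = A × v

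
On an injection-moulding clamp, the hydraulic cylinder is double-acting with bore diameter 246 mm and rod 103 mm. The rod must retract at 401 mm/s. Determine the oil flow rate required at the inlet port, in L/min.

Q ≈ 943 L/min

Rod-side annular area A_ann = π/4 × (246² − 103²) = 39200 mm^2
Q = A × v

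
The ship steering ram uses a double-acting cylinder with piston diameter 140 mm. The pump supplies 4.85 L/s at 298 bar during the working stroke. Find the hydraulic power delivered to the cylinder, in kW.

W ≈ 145 kW

Hydraulic power = P × Q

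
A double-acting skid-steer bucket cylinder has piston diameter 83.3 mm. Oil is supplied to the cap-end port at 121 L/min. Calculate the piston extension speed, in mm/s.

v ≈ 370 mm/s

Cap-side area A_cap = π/4 × (83.3 mm)² = 5450 mm^2
v = Q / A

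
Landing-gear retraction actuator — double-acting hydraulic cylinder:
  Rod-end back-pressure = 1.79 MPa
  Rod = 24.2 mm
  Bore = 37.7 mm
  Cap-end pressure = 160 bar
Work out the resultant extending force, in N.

F ≈ 16700 N

Cap-side area A_cap = π/4 × (37.7 mm)² = 1116 mm^2
Rod-side annular area A_ann = π/4 × (37.7² − 24.2²) = 656.3 mm^2
Net thrust = P_cap·A_cap − P_rod·A_ann = 17860 N − 1175 N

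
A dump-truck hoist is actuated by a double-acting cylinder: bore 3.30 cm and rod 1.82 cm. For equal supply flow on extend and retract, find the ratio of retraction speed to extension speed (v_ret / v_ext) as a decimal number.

Cap-side area A_cap = π/4 × (3.30 cm)² = 8.553 cm^2
Rod-side annular area A_ann = π/4 × (3.30² − 1.82²) = 5.951 cm^2
For equal Q, v ∝ 1/A, so v_ret/v_ext = A_cap/A_ann.

v_ret/v_ext ≈ 1.44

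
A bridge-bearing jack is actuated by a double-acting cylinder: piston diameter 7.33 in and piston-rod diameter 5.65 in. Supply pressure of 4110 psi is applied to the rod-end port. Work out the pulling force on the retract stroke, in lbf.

F ≈ 70400 lbf

Rod-side annular area A_ann = π/4 × (7.33² − 5.65²) = 17.13 in^2
On retraction the pressure acts on the annular area (bore minus rod).
F = P × A_ann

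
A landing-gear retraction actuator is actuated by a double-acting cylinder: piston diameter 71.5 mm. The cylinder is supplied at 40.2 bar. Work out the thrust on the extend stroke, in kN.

F ≈ 16.1 kN

Cap-side area A_cap = π/4 × (71.5 mm)² = 4015 mm^2
F = P × A_cap = 40.2 bar × A_cap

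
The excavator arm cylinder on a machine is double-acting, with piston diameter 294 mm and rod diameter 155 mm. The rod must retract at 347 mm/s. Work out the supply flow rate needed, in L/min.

Rod-side annular area A_ann = π/4 × (294² − 155²) = 49020 mm^2
Q = A × v

Q ≈ 1020 L/min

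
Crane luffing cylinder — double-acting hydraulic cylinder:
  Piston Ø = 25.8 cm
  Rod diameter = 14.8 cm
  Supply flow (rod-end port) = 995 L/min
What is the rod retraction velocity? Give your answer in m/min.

v ≈ 28.4 m/min

Rod-side annular area A_ann = π/4 × (25.8² − 14.8²) = 350.8 cm^2
Flow into the rod-end port fills the annular volume.
v = Q / A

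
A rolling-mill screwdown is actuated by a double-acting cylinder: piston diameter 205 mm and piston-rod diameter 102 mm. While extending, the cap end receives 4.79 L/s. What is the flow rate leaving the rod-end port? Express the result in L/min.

Cap-side area A_cap = π/4 × (205 mm)² = 33010 mm^2
Rod-side annular area A_ann = π/4 × (205² − 102²) = 24840 mm^2
Piston speed v = Q_in/A_cap; rod-end outflow Q_out = v × A_ann = Q_in × A_ann/A_cap.

Q_out ≈ 216 L/min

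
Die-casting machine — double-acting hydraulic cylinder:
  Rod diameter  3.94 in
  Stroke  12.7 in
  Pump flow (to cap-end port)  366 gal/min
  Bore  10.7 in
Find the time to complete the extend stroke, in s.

Cap-side area A_cap = π/4 × (10.7 in)² = 89.92 in^2
Swept volume V = A × L; t = V / Q = A·L / Q

t ≈ 0.810 s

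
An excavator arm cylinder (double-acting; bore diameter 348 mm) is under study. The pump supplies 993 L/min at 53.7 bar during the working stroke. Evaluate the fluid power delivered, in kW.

Hydraulic power = P × Q

W ≈ 88.9 kW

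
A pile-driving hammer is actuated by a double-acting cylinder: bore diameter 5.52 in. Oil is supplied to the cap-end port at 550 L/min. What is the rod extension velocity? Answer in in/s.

Cap-side area A_cap = π/4 × (5.52 in)² = 23.93 in^2
v = Q / A

v ≈ 23.4 in/s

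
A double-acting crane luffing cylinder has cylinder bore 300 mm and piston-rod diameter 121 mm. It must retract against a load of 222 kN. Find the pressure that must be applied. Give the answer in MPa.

Rod-side annular area A_ann = π/4 × (300² − 121²) = 59190 mm^2
Retraction: pressure acts on the annular area.
P = F / A = 222 kN / A

P ≈ 3.75 MPa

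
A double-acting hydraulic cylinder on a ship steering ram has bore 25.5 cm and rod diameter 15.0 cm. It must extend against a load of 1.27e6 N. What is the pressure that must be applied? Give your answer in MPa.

Cap-side area A_cap = π/4 × (25.5 cm)² = 510.7 cm^2
P = F / A = 1.27e6 N / A

P ≈ 24.9 MPa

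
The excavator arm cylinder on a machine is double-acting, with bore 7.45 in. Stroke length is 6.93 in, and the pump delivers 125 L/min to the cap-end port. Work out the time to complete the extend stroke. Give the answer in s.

Cap-side area A_cap = π/4 × (7.45 in)² = 43.59 in^2
Swept volume V = A × L; t = V / Q = A·L / Q

t ≈ 2.38 s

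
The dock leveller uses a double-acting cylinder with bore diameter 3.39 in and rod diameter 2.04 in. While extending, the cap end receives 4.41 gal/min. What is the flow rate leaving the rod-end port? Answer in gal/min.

Cap-side area A_cap = π/4 × (3.39 in)² = 9.026 in^2
Rod-side annular area A_ann = π/4 × (3.39² − 2.04²) = 5.757 in^2
Piston speed v = Q_in/A_cap; rod-end outflow Q_out = v × A_ann = Q_in × A_ann/A_cap.

Q_out ≈ 2.81 gal/min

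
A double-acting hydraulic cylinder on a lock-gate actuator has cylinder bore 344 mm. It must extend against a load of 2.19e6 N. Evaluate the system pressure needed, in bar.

Cap-side area A_cap = π/4 × (344 mm)² = 92940 mm^2
P = F / A = 2.19e6 N / A

P ≈ 236 bar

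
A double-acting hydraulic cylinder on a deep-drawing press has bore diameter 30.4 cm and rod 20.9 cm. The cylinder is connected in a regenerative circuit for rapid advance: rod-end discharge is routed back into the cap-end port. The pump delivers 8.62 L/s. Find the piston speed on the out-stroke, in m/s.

v ≈ 0.251 m/s

In regeneration the rod-end outflow joins the pump flow into the cap end, so the net volume the pump must supply per unit advance equals the rod cross-section area.
Rod cross-section A_rod = π/4 × (20.9 cm)² = 343.1 cm^2
v = Q_pump / A_rod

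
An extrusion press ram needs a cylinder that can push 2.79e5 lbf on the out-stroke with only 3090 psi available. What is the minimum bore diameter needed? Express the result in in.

Extension force acts on the full piston face: F = P × (π/4)D².
D = √(4F / (πP)) = √(4 × 2.79e5 lbf / (π × 3090 psi))

D ≈ 10.7 in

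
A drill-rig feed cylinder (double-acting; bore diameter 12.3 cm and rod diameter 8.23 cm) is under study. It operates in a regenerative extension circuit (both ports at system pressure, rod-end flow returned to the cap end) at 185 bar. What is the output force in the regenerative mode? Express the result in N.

F ≈ 98400 N

With equal pressure on both faces, forces on the annular region cancel; the net push is pressure × rod cross-section.
Rod cross-section A_rod = π/4 × (8.23 cm)² = 53.20 cm^2
F = P × A_rod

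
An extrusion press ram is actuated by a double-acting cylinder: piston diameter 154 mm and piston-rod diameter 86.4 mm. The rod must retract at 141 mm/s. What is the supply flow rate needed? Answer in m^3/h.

Rod-side annular area A_ann = π/4 × (154² − 86.4²) = 12760 mm^2
Q = A × v

Q ≈ 6.48 m^3/h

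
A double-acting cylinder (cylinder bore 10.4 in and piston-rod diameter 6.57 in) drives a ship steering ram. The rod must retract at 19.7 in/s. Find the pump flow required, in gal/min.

Rod-side annular area A_ann = π/4 × (10.4² − 6.57²) = 51.05 in^2
Q = A × v

Q ≈ 261 gal/min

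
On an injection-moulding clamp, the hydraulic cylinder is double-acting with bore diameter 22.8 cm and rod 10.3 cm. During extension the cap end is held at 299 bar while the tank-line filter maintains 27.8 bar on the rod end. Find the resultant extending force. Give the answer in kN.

F ≈ 1130 kN

Cap-side area A_cap = π/4 × (22.8 cm)² = 408.3 cm^2
Rod-side annular area A_ann = π/4 × (22.8² − 10.3²) = 325.0 cm^2
Net thrust = P_cap·A_cap − P_rod·A_ann = 1221 kN − 90.34 kN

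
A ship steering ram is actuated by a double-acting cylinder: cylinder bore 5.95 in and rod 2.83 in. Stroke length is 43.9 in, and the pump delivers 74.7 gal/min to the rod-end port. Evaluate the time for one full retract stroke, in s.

Rod-side annular area A_ann = π/4 × (5.95² − 2.83²) = 21.51 in^2
Swept volume V = A × L; t = V / Q = A·L / Q

t ≈ 3.28 s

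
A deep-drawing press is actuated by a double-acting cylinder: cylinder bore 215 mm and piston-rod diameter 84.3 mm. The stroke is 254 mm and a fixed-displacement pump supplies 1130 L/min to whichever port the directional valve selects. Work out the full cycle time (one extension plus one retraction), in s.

Cap-side area A_cap = π/4 × (215 mm)² = 36310 mm^2
Rod-side annular area A_ann = π/4 × (215² − 84.3²) = 30720 mm^2
t_ext = A_cap·L/Q = 0.4896 s
t_ret = A_ann·L/Q = 0.4144 s
t_cycle = t_ext + t_ret

t ≈ 0.904 s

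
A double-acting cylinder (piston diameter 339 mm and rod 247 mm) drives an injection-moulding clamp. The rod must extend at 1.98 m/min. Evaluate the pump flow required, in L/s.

Cap-side area A_cap = π/4 × (339 mm)² = 90260 mm^2
Q = A × v

Q ≈ 2.98 L/s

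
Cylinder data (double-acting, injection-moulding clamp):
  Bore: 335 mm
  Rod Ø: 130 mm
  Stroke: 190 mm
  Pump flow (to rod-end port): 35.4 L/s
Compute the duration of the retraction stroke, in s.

t ≈ 0.402 s

Rod-side annular area A_ann = π/4 × (335² − 130²) = 74870 mm^2
Swept volume V = A × L; t = V / Q = A·L / Q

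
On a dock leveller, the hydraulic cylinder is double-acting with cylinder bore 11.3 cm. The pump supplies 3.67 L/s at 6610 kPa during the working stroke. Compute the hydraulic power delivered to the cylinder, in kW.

W ≈ 24.3 kW

Hydraulic power = P × Q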